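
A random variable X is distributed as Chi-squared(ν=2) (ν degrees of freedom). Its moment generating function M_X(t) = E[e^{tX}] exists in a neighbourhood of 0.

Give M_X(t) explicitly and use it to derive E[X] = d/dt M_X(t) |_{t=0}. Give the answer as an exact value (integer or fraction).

M_X(t) = 1/(1 - 2*t)
M^(1)(t) = 2/(4*t^2 - 4*t + 1)

E[X] = M^(1)(0) = 2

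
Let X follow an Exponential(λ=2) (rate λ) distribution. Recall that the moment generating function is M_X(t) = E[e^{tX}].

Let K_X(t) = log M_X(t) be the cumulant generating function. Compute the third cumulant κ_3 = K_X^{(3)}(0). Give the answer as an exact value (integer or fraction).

κ_3 = K^(3)(0) = 1/4

M_X(t) = 2/(2 - t)
K_X(t) = log M_X(t) = -log(2 - t) + log(2)
K^(3)(t) = -2/(t^3 - 6*t^2 + 12*t - 8)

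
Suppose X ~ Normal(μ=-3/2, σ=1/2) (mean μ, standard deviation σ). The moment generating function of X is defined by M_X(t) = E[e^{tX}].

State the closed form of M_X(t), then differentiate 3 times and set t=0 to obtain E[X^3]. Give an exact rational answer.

E[X^3] = M^(3)(0) = -9/2

M_X(t) = e^(t^2/8 - 3*t/2)
M^(3)(t) = (t^3*e^(t^2/8) - 18*t^2*e^(t^2/8) + 120*t*e^(t^2/8) - 288*e^(t^2/8))*e^(-3*t/2)/64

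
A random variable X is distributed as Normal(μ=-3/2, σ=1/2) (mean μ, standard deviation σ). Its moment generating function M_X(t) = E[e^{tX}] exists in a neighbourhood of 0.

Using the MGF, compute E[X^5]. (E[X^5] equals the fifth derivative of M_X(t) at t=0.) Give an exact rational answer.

E[X^5] = M′′′′′(0) = -279/16

M_X(t) = e^(t^2/8 - 3*t/2)
M′(t) = t*e^(-3*t/2)*e^(t^2/8)/4 - 3*e^(-3*t/2)*e^(t^2/8)/2
M′′(t) = (t^2*e^(t^2/8) - 12*t*e^(t^2/8) + 40*e^(t^2/8))*e^(-3*t/2)/16
M′′′(t) = (t^3*e^(t^2/8) - 18*t^2*e^(t^2/8) + 120*t*e^(t^2/8) - 288*e^(t^2/8))*e^(-3*t/2)/64
M′′′′(t) = (t^4*e^(t^2/8) - 24*t^3*e^(t^2/8) + 240*t^2*e^(t^2/8) - 1152*t*e^(t^2/8) + 2208*e^(t^2/8))*e^(-3*t/2)/256
M′′′′′(t) = (t^5*e^(t^2/8) - 30*t^4*e^(t^2/8) + 400*t^3*e^(t^2/8) - 2880*t^2*e^(t^2/8) + 11040*t*e^(t^2/8) - 17856*e^(t^2/8))*e^(-3*t/2)/1024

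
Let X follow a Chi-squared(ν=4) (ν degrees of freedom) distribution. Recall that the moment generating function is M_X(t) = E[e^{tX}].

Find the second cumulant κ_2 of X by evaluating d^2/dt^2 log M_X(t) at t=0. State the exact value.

M_X(t) = (1 - 2*t)^(-2)
K_X(t) = log M_X(t) = -2*log(1 - 2*t)
K′(t) = -4/(2*t - 1)
K′′(t) = 8/(4*t^2 - 4*t + 1)

κ_2 = K′′(0) = 8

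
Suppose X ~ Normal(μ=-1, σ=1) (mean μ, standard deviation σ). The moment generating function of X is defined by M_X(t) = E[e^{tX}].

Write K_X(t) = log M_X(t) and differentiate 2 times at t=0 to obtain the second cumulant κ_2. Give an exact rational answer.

κ_2 = K^(2)(0) = 1

M_X(t) = e^(t^2/2 - t)
K_X(t) = log M_X(t) = t^2/2 - t
K^(2)(t) = 1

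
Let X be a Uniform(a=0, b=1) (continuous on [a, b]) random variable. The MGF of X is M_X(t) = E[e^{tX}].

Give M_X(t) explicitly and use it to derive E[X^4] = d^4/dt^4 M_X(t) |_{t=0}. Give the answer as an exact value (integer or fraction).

E[X^4] = d^4M/dt^4 |_{t=0} = 1/5

M_X(t) = (e^(t) - 1)/t
dM/dt = (t*e^(t) - e^(t) + 1)/t^2
d^2M/dt^2 = (t^2*e^(t) - 2*t*e^(t) + 2*e^(t) - 2)/t^3
d^3M/dt^3 = (t^3*e^(t) - 3*t^2*e^(t) + 6*t*e^(t) - 6*e^(t) + 6)/t^4
d^4M/dt^4 = (t^4*e^(t) - 4*t^3*e^(t) + 12*t^2*e^(t) - 24*t*e^(t) + 24*e^(t) - 24)/t^5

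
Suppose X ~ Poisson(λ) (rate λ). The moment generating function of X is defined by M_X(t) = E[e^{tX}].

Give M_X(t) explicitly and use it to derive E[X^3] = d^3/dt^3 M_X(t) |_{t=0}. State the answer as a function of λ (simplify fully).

M_X(t) = e^(λ*(e^(t) - 1))
M′(t) = λ*e^(-λ)*e^(t)*e^(λ*e^(t))
M′′(t) = (λ^2*e^(2*t)*e^(λ*e^(t)) + λ*e^(t)*e^(λ*e^(t)))*e^(-λ)
M′′′(t) = (λ^3*e^(3*t)*e^(λ*e^(t)) + 3*λ^2*e^(2*t)*e^(λ*e^(t)) + λ*e^(t)*e^(λ*e^(t)))*e^(-λ)

E[X^3] = M′′′(0) = λ*(λ^2 + 3*λ + 1)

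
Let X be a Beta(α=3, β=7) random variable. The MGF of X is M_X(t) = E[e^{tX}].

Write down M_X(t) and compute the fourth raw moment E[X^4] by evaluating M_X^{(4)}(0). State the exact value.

M_X(t) = ₁F₁(3; 10; t)
M^(4)(t) = 3*₁F₁(7; 14; t)/143

E[X^4] = M^(4)(0) = 3/143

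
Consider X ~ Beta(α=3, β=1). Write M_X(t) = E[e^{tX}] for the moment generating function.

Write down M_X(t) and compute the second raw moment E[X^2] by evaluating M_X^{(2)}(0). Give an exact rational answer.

E[X^2] = M′′(0) = 3/5

M_X(t) = ₁F₁(3; 4; t)
M′(t) = 3*₁F₁(4; 5; t)/4
M′′(t) = 3*₁F₁(5; 6; t)/5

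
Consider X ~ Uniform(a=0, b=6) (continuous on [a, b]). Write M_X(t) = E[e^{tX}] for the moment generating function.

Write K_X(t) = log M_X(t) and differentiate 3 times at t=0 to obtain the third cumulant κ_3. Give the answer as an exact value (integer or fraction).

M_X(t) = (e^(6*t) - 1)/(6*t)
K_X(t) = log M_X(t) = -log(t) + log(e^(6*t) - 1) - log(6)
K′(t) = (6*t*e^(6*t) - e^(6*t) + 1)/(t*e^(6*t) - t)
K′′(t) = (-36*t^2*e^(6*t) + e^(12*t) - 2*e^(6*t) + 1)/(t^2*e^(12*t) - 2*t^2*e^(6*t) + t^2)
K′′′(t) = (216*t^3*e^(12*t) + 216*t^3*e^(6*t) - 2*e^(18*t) + 6*e^(12*t) - 6*e^(6*t) + 2)/(t^3*e^(18*t) - 3*t^3*e^(12*t) + 3*t^3*e^(6*t) - t^3)

κ_3 = K′′′(0) = 0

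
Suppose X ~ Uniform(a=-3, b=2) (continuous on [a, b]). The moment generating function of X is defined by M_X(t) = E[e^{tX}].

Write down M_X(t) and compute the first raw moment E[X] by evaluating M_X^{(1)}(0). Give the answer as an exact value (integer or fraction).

E[X] = dM/dt |_{t=0} = -1/2

M_X(t) = (e^(2*t) - e^(-3*t))/(5*t)
dM/dt = (2*t*e^(5*t) + 3*t - e^(5*t) + 1)*e^(-3*t)/(5*t^2)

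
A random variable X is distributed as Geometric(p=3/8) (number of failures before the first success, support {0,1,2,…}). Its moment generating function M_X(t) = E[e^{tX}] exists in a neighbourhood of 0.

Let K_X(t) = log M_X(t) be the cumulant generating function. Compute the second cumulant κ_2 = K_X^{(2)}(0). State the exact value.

κ_2 = d^2K/dt^2 |_{t=0} = 40/9

M_X(t) = 3/(8*(1 - 5*e^(t)/8))
K_X(t) = log M_X(t) = -log(1 - 5*e^(t)/8) - 3*log(2) + log(3)
dK/dt = -5*e^(t)/(5*e^(t) - 8)
d^2K/dt^2 = 40*e^(t)/(25*e^(2*t) - 80*e^(t) + 64)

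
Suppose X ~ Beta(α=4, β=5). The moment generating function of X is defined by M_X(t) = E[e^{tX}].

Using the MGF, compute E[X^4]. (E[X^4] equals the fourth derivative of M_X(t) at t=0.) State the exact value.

E[X^4] = d^4M/dt^4 |_{t=0} = 7/99

M_X(t) = ₁F₁(4; 9; t)
dM/dt = 4*₁F₁(5; 10; t)/9
d^2M/dt^2 = 2*₁F₁(6; 11; t)/9
d^3M/dt^3 = 4*₁F₁(7; 12; t)/33
d^4M/dt^4 = 7*₁F₁(8; 13; t)/99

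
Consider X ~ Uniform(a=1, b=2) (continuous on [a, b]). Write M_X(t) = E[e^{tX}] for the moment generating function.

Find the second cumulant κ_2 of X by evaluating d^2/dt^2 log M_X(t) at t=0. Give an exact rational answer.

M_X(t) = (e^(2*t) - e^(t))/t
K_X(t) = log M_X(t) = -log(t) + log(e^(2*t) - e^(t))
dK/dt = (2*t*e^(t) - t - e^(t) + 1)/(t*e^(t) - t)
d^2K/dt^2 = (-t^2*e^(t) + e^(2*t) - 2*e^(t) + 1)/(t^2*e^(2*t) - 2*t^2*e^(t) + t^2)

κ_2 = d^2K/dt^2 |_{t=0} = 1/12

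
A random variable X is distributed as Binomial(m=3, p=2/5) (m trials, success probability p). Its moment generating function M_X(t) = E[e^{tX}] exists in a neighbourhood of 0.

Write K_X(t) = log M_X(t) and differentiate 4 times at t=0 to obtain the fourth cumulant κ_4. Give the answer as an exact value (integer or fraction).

κ_4 = K^(4)(0) = -198/625

M_X(t) = (2*e^(t)/5 + 3/5)^3
K_X(t) = log M_X(t) = 3*log(2*e^(t)/5 + 3/5)
K^(4)(t) = (72*e^(3*t) - 432*e^(2*t) + 162*e^(t))/(16*e^(4*t) + 96*e^(3*t) + 216*e^(2*t) + 216*e^(t) + 81)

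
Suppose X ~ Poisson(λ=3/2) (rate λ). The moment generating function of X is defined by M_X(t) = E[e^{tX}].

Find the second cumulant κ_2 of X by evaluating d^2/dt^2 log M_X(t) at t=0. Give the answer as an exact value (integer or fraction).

M_X(t) = e^(3*e^(t)/2 - 3/2)
K_X(t) = log M_X(t) = 3*e^(t)/2 - 3/2
dK/dt = 3*e^(t)/2
d^2K/dt^2 = 3*e^(t)/2

κ_2 = d^2K/dt^2 |_{t=0} = 3/2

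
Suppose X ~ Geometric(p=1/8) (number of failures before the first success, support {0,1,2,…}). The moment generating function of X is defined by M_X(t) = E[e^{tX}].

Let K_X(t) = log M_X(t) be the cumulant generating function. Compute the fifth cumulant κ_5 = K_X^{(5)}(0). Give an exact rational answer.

M_X(t) = 1/(8*(1 - 7*e^(t)/8))
K_X(t) = log M_X(t) = -log(1 - 7*e^(t)/8) - 3*log(2)
K′(t) = -7*e^(t)/(7*e^(t) - 8)
K′′(t) = 56*e^(t)/(49*e^(2*t) - 112*e^(t) + 64)
K′′′(t) = (-392*e^(2*t) - 448*e^(t))/(343*e^(3*t) - 1176*e^(2*t) + 1344*e^(t) - 512)
K′′′′(t) = (2744*e^(3*t) + 12544*e^(2*t) + 3584*e^(t))/(2401*e^(4*t) - 10976*e^(3*t) + 18816*e^(2*t) - 14336*e^(t) + 4096)
K′′′′′(t) = (-19208*e^(4*t) - 241472*e^(3*t) - 275968*e^(2*t) - 28672*e^(t))/(16807*e^(5*t) - 96040*e^(4*t) + 219520*e^(3*t) - 250880*e^(2*t) + 143360*e^(t) - 32768)

κ_5 = K′′′′′(0) = 565320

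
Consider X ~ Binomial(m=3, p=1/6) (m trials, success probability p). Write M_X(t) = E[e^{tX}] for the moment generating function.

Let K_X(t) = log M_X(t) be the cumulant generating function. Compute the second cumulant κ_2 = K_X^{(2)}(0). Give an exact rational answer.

M_X(t) = (e^(t)/6 + 5/6)^3
K_X(t) = log M_X(t) = 3*log(e^(t)/6 + 5/6)
K^(2)(t) = 15*e^(t)/(e^(2*t) + 10*e^(t) + 25)

κ_2 = K^(2)(0) = 5/12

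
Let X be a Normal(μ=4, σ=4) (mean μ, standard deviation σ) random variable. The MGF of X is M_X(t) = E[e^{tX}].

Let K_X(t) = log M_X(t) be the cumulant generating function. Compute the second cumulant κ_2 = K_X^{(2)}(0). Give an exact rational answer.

κ_2 = D^2[K](0) = 16

M_X(t) = e^(8*t^2 + 4*t)
K_X(t) = log M_X(t) = 8*t^2 + 4*t
D^2[K](t) = 16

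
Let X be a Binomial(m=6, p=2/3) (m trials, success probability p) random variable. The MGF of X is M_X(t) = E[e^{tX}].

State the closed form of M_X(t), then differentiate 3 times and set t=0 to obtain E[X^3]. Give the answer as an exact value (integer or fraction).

M_X(t) = (2*e^(t)/3 + 1/3)^6
D^3[M](t) = 512*e^(6*t)/27 + 8000*e^(5*t)/243 + 5120*e^(4*t)/243 + 160*e^(3*t)/27 + 160*e^(2*t)/243 + 4*e^(t)/243

E[X^3] = D^3[M](0) = 716/9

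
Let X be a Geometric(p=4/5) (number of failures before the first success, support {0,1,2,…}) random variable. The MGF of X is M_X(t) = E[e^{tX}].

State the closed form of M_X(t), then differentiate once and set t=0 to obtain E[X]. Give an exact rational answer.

M_X(t) = 4/(5*(1 - e^(t)/5))
M^(1)(t) = 4*e^(t)/(e^(2*t) - 10*e^(t) + 25)

E[X] = M^(1)(0) = 1/4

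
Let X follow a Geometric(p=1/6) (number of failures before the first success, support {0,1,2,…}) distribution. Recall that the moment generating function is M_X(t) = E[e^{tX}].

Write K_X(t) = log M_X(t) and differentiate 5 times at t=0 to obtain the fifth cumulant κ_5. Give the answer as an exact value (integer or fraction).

M_X(t) = 1/(6*(1 - 5*e^(t)/6))
K_X(t) = log M_X(t) = -log(1 - 5*e^(t)/6) - log(6)
dK/dt = -5*e^(t)/(5*e^(t) - 6)
d^2K/dt^2 = 30*e^(t)/(25*e^(2*t) - 60*e^(t) + 36)
d^3K/dt^3 = (-150*e^(2*t) - 180*e^(t))/(125*e^(3*t) - 450*e^(2*t) + 540*e^(t) - 216)
d^4K/dt^4 = (750*e^(3*t) + 3600*e^(2*t) + 1080*e^(t))/(625*e^(4*t) - 3000*e^(3*t) + 5400*e^(2*t) - 4320*e^(t) + 1296)
d^5K/dt^5 = (-3750*e^(4*t) - 49500*e^(3*t) - 59400*e^(2*t) - 6480*e^(t))/(3125*e^(5*t) - 18750*e^(4*t) + 45000*e^(3*t) - 54000*e^(2*t) + 32400*e^(t) - 7776)

κ_5 = d^5K/dt^5 |_{t=0} = 119130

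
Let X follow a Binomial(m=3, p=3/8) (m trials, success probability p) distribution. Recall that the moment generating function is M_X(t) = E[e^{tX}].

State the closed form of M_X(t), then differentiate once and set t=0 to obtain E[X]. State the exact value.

E[X] = D[M](0) = 9/8

M_X(t) = (3*e^(t)/8 + 5/8)^3
D[M](t) = 81*e^(3*t)/512 + 135*e^(2*t)/256 + 225*e^(t)/512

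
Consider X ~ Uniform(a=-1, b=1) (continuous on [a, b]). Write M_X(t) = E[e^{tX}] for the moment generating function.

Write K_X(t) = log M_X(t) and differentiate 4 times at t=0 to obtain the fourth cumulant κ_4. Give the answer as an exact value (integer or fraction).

M_X(t) = (e^(t) - e^(-t))/(2*t)
K_X(t) = log M_X(t) = -log(t) + log(e^(t) - e^(-t)) - log(2)
dK/dt = (t*e^(2*t) + t - e^(2*t) + 1)/(t*e^(2*t) - t)
d^2K/dt^2 = (-4*t^2*e^(2*t) + e^(4*t) - 2*e^(2*t) + 1)/(t^2*e^(4*t) - 2*t^2*e^(2*t) + t^2)
d^3K/dt^3 = (8*t^3*e^(4*t) + 8*t^3*e^(2*t) - 2*e^(6*t) + 6*e^(4*t) - 6*e^(2*t) + 2)/(t^3*e^(6*t) - 3*t^3*e^(4*t) + 3*t^3*e^(2*t) - t^3)

κ_4 = d^4K/dt^4 |_{t=0} = -2/15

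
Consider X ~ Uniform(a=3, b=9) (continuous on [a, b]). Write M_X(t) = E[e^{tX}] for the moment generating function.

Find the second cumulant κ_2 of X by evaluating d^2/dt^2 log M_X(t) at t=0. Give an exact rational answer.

M_X(t) = (e^(9*t) - e^(3*t))/(6*t)
K_X(t) = log M_X(t) = -log(t) + log(e^(9*t) - e^(3*t)) - log(6)
K′(t) = (9*t*e^(6*t) - 3*t - e^(6*t) + 1)/(t*e^(6*t) - t)
K′′(t) = (-36*t^2*e^(6*t) + e^(12*t) - 2*e^(6*t) + 1)/(t^2*e^(12*t) - 2*t^2*e^(6*t) + t^2)

κ_2 = K′′(0) = 3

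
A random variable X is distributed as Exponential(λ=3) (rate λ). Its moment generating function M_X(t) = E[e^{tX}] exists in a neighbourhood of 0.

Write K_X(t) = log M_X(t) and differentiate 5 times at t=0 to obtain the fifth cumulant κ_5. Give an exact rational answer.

κ_5 = K^(5)(0) = 8/81

M_X(t) = 3/(3 - t)
K_X(t) = log M_X(t) = -log(3 - t) + log(3)
K^(5)(t) = -24/(t^5 - 15*t^4 + 90*t^3 - 270*t^2 + 405*t - 243)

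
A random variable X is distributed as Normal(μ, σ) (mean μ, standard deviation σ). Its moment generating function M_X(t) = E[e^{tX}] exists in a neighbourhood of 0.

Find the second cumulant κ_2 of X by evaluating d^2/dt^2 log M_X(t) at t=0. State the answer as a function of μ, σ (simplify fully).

κ_2 = d^2K/dt^2 |_{t=0} = σ^2

M_X(t) = e^(μ*t + σ^2*t^2/2)
K_X(t) = log M_X(t) = μ*t + σ^2*t^2/2
dK/dt = μ + σ^2*t
d^2K/dt^2 = σ^2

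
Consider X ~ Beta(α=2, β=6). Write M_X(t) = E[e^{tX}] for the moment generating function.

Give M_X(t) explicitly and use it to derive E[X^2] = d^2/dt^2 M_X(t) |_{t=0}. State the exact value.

M_X(t) = ₁F₁(2; 8; t)
M^(2)(t) = ₁F₁(4; 10; t)/12

E[X^2] = M^(2)(0) = 1/12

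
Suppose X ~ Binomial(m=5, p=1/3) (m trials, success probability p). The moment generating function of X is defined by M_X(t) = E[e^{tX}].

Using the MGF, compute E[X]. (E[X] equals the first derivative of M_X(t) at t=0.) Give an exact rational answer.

M_X(t) = (e^(t)/3 + 2/3)^5
M′(t) = 5*e^(5*t)/243 + 40*e^(4*t)/243 + 40*e^(3*t)/81 + 160*e^(2*t)/243 + 80*e^(t)/243

E[X] = M′(0) = 5/3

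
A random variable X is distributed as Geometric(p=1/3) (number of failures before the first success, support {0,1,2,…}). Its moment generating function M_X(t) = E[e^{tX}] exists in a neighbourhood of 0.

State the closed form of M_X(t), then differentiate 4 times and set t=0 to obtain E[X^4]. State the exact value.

M_X(t) = 1/(3*(1 - 2*e^(t)/3))
D^4[M](t) = (-16*e^(4*t) - 264*e^(3*t) - 396*e^(2*t) - 54*e^(t))/(32*e^(5*t) - 240*e^(4*t) + 720*e^(3*t) - 1080*e^(2*t) + 810*e^(t) - 243)

E[X^4] = D^4[M](0) = 730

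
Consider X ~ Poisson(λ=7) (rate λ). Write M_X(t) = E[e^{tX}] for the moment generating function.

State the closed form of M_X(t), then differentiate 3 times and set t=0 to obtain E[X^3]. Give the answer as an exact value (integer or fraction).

E[X^3] = M′′′(0) = 497

M_X(t) = e^(7*e^(t) - 7)
M′(t) = 7*e^(-7)*e^(t)*e^(7*e^(t))
M′′(t) = (49*e^(2*t)*e^(7*e^(t)) + 7*e^(t)*e^(7*e^(t)))*e^(-7)
M′′′(t) = (343*e^(3*t)*e^(7*e^(t)) + 147*e^(2*t)*e^(7*e^(t)) + 7*e^(t)*e^(7*e^(t)))*e^(-7)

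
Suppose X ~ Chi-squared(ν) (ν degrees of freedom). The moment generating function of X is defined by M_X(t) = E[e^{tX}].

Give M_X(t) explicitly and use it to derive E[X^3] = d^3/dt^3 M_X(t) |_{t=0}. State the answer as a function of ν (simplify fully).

M_X(t) = (1 - 2*t)^(-ν/2)
dM/dt = -ν/(2*t*(1 - 2*t)^(ν/2) - (1 - 2*t)^(ν/2))
d^2M/dt^2 = (ν^2 + 2*ν)/(4*t^2*(1 - 2*t)^(ν/2) - 4*t*(1 - 2*t)^(ν/2) + (1 - 2*t)^(ν/2))
d^3M/dt^3 = (-ν^3 - 6*ν^2 - 8*ν)/(8*t^3*(1 - 2*t)^(ν/2) - 12*t^2*(1 - 2*t)^(ν/2) + 6*t*(1 - 2*t)^(ν/2) - (1 - 2*t)^(ν/2))

E[X^3] = d^3M/dt^3 |_{t=0} = ν*(ν^2 + 6*ν + 8)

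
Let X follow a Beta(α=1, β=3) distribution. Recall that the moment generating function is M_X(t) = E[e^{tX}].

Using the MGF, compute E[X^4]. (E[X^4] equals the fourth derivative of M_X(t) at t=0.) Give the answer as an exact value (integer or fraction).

M_X(t) = ₁F₁(1; 4; t)
M^(4)(t) = ₁F₁(5; 8; t)/35

E[X^4] = M^(4)(0) = 1/35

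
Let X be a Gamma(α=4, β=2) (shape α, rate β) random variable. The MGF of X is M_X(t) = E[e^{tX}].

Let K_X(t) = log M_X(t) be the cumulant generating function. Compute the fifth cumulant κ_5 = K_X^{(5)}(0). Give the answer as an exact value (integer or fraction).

M_X(t) = 16/(2 - t)^4
K_X(t) = log M_X(t) = -4*log(2 - t) + 4*log(2)
K′(t) = -4/(t - 2)
K′′(t) = 4/(t^2 - 4*t + 4)
K′′′(t) = -8/(t^3 - 6*t^2 + 12*t - 8)
K′′′′(t) = 24/(t^4 - 8*t^3 + 24*t^2 - 32*t + 16)
K′′′′′(t) = -96/(t^5 - 10*t^4 + 40*t^3 - 80*t^2 + 80*t - 32)

κ_5 = K′′′′′(0) = 3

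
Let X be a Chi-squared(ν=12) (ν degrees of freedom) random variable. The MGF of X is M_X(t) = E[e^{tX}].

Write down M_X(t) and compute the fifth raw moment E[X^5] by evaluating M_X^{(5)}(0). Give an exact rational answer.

M_X(t) = (1 - 2*t)^(-6)
M^(5)(t) = -967680/(2048*t^11 - 11264*t^10 + 28160*t^9 - 42240*t^8 + 42240*t^7 - 29568*t^6 + 14784*t^5 - 5280*t^4 + 1320*t^3 - 220*t^2 + 22*t - 1)

E[X^5] = M^(5)(0) = 967680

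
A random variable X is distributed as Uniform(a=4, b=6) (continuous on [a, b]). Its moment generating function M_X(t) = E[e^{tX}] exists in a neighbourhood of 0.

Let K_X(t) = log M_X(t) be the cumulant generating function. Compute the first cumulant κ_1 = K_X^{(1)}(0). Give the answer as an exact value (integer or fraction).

κ_1 = D[K](0) = 5

M_X(t) = (e^(6*t) - e^(4*t))/(2*t)
K_X(t) = log M_X(t) = -log(t) + log(e^(6*t) - e^(4*t)) - log(2)
D[K](t) = (6*t*e^(2*t) - 4*t - e^(2*t) + 1)/(t*e^(2*t) - t)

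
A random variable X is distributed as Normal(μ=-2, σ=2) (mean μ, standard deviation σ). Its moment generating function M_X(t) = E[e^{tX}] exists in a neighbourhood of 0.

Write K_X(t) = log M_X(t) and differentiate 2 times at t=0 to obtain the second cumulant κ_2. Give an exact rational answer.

M_X(t) = e^(2*t^2 - 2*t)
K_X(t) = log M_X(t) = 2*t^2 - 2*t
D^2[K](t) = 4

κ_2 = D^2[K](0) = 4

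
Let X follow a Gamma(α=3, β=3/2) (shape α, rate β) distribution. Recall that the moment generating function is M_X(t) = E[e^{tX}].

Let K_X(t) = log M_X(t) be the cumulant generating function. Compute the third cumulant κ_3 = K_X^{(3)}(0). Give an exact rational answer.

κ_3 = d^3K/dt^3 |_{t=0} = 16/9

M_X(t) = 27/(8*(3/2 - t)^3)
K_X(t) = log M_X(t) = -3*log(3/2 - t) - 3*log(2) + 3*log(3)
dK/dt = -6/(2*t - 3)
d^2K/dt^2 = 12/(4*t^2 - 12*t + 9)
d^3K/dt^3 = -48/(8*t^3 - 36*t^2 + 54*t - 27)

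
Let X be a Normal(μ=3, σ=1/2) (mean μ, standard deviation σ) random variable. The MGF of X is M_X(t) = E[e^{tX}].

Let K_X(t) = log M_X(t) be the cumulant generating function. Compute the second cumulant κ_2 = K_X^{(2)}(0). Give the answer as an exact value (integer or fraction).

κ_2 = d^2K/dt^2 |_{t=0} = 1/4

M_X(t) = e^(t^2/8 + 3*t)
K_X(t) = log M_X(t) = t^2/8 + 3*t
dK/dt = t/4 + 3
d^2K/dt^2 = 1/4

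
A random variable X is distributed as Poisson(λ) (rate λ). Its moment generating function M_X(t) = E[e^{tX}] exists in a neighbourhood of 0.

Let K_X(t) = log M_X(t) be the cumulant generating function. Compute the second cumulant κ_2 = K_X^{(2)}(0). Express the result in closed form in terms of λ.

M_X(t) = e^(λ*(e^(t) - 1))
K_X(t) = log M_X(t) = λ*(e^(t) - 1)
dK/dt = λ*e^(t)
d^2K/dt^2 = λ*e^(t)

κ_2 = d^2K/dt^2 |_{t=0} = λ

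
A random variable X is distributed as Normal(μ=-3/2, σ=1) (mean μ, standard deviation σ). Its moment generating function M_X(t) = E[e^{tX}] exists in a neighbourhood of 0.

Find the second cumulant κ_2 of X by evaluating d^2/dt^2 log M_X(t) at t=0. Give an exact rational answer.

κ_2 = K^(2)(0) = 1

M_X(t) = e^(t^2/2 - 3*t/2)
K_X(t) = log M_X(t) = t^2/2 - 3*t/2
K^(2)(t) = 1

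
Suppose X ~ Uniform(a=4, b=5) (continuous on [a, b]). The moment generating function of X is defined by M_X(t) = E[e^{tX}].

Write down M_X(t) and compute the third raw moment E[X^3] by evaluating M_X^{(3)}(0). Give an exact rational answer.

E[X^3] = D^3[M](0) = 369/4

M_X(t) = (e^(5*t) - e^(4*t))/t
D^3[M](t) = (125*t^3*e^(5*t) - 64*t^3*e^(4*t) - 75*t^2*e^(5*t) + 48*t^2*e^(4*t) + 30*t*e^(5*t) - 24*t*e^(4*t) - 6*e^(5*t) + 6*e^(4*t))/t^4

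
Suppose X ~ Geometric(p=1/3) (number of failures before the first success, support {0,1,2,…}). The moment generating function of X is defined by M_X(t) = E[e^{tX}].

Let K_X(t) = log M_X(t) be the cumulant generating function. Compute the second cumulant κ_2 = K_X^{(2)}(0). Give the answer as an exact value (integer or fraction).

M_X(t) = 1/(3*(1 - 2*e^(t)/3))
K_X(t) = log M_X(t) = -log(1 - 2*e^(t)/3) - log(3)
K^(2)(t) = 6*e^(t)/(4*e^(2*t) - 12*e^(t) + 9)

κ_2 = K^(2)(0) = 6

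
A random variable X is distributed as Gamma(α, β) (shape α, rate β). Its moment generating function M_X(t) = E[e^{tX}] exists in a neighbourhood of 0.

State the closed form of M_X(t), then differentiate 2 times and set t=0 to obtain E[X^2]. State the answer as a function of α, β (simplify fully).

E[X^2] = M′′(0) = α*(α + 1)/β^2

M_X(t) = (β/(β - t))^α
M′(t) = -α*β^α*(1/(β - t))^α/(-β + t)
M′′(t) = (α^2*β^α*(1/(β - t))^α + α*β^α*(1/(β - t))^α)/(β^2 - 2*β*t + t^2)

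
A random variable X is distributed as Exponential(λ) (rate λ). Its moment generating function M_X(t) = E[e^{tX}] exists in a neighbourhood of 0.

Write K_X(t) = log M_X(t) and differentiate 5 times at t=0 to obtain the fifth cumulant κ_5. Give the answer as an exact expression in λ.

κ_5 = K′′′′′(0) = 24/λ^5

M_X(t) = λ/(λ - t)
K_X(t) = log M_X(t) = log(λ) - log(λ - t)
K′(t) = -1/(-λ + t)
K′′(t) = 1/(λ^2 - 2*λ*t + t^2)
K′′′(t) = -2/(-λ^3 + 3*λ^2*t - 3*λ*t^2 + t^3)
K′′′′(t) = 6/(λ^4 - 4*λ^3*t + 6*λ^2*t^2 - 4*λ*t^3 + t^4)
K′′′′′(t) = -24/(-λ^5 + 5*λ^4*t - 10*λ^3*t^2 + 10*λ^2*t^3 - 5*λ*t^4 + t^5)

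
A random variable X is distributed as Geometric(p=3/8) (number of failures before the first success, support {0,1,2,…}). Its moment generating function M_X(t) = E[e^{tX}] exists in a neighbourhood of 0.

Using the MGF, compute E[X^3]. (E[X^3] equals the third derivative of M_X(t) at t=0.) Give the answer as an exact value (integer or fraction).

M_X(t) = 3/(8*(1 - 5*e^(t)/8))
M^(3)(t) = (375*e^(3*t) + 2400*e^(2*t) + 960*e^(t))/(625*e^(4*t) - 4000*e^(3*t) + 9600*e^(2*t) - 10240*e^(t) + 4096)

E[X^3] = M^(3)(0) = 415/9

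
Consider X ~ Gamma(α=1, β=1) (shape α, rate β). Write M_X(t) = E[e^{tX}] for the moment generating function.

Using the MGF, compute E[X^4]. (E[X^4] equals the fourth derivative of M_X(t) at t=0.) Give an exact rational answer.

E[X^4] = d^4M/dt^4 |_{t=0} = 24

M_X(t) = 1/(1 - t)
dM/dt = 1/(t^2 - 2*t + 1)
d^2M/dt^2 = -2/(t^3 - 3*t^2 + 3*t - 1)
d^3M/dt^3 = 6/(t^4 - 4*t^3 + 6*t^2 - 4*t + 1)
d^4M/dt^4 = -24/(t^5 - 5*t^4 + 10*t^3 - 10*t^2 + 5*t - 1)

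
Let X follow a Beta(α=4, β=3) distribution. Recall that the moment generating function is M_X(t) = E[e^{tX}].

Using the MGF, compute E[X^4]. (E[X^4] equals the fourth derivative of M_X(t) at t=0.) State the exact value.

M_X(t) = ₁F₁(4; 7; t)
M′(t) = 4*₁F₁(5; 8; t)/7
M′′(t) = 5*₁F₁(6; 9; t)/14
M′′′(t) = 5*₁F₁(7; 10; t)/21
M′′′′(t) = ₁F₁(8; 11; t)/6

E[X^4] = M′′′′(0) = 1/6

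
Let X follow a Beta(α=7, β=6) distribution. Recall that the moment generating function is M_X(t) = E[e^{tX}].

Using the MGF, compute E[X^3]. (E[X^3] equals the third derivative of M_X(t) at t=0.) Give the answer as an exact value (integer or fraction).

M_X(t) = ₁F₁(7; 13; t)
dM/dt = 7*₁F₁(8; 14; t)/13
d^2M/dt^2 = 4*₁F₁(9; 15; t)/13
d^3M/dt^3 = 12*₁F₁(10; 16; t)/65

E[X^3] = d^3M/dt^3 |_{t=0} = 12/65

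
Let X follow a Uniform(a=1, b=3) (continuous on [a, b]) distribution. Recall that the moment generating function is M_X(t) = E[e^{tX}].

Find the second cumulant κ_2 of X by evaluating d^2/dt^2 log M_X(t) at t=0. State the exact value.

κ_2 = D^2[K](0) = 1/3

M_X(t) = (e^(3*t) - e^(t))/(2*t)
K_X(t) = log M_X(t) = -log(t) + log(e^(3*t) - e^(t)) - log(2)
D^2[K](t) = (-4*t^2*e^(2*t) + e^(4*t) - 2*e^(2*t) + 1)/(t^2*e^(4*t) - 2*t^2*e^(2*t) + t^2)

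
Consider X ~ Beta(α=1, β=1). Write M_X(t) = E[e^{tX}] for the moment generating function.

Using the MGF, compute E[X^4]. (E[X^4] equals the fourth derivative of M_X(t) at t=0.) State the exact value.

E[X^4] = D^4[M](0) = 1/5

M_X(t) = ₁F₁(1; 2; t)
D^4[M](t) = ₁F₁(5; 6; t)/5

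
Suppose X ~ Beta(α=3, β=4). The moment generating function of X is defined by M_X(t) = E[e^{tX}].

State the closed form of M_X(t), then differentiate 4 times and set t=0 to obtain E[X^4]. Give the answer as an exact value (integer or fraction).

E[X^4] = d^4M/dt^4 |_{t=0} = 1/14

M_X(t) = ₁F₁(3; 7; t)
dM/dt = 3*₁F₁(4; 8; t)/7
d^2M/dt^2 = 3*₁F₁(5; 9; t)/14
d^3M/dt^3 = 5*₁F₁(6; 10; t)/42
d^4M/dt^4 = ₁F₁(7; 11; t)/14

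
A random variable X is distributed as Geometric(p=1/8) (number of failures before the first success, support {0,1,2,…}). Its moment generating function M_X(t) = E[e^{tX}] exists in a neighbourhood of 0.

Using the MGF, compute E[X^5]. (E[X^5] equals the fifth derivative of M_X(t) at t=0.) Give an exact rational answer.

M_X(t) = 1/(8*(1 - 7*e^(t)/8))

E[X^5] = D^5[M](0) = 2646007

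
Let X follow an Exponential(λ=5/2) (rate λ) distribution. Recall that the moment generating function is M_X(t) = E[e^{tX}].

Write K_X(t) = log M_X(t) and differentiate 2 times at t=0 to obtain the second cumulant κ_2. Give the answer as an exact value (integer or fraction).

κ_2 = D^2[K](0) = 4/25

M_X(t) = 5/(2*(5/2 - t))
K_X(t) = log M_X(t) = -log(5/2 - t) - log(2) + log(5)
D^2[K](t) = 4/(4*t^2 - 20*t + 25)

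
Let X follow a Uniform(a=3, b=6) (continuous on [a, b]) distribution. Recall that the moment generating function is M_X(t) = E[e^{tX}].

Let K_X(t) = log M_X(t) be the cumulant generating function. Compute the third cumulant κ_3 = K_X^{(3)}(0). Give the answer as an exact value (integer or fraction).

κ_3 = d^3K/dt^3 |_{t=0} = 0

M_X(t) = (e^(6*t) - e^(3*t))/(3*t)
K_X(t) = log M_X(t) = -log(t) + log(e^(6*t) - e^(3*t)) - log(3)
dK/dt = (6*t*e^(3*t) - 3*t - e^(3*t) + 1)/(t*e^(3*t) - t)
d^2K/dt^2 = (-9*t^2*e^(3*t) + e^(6*t) - 2*e^(3*t) + 1)/(t^2*e^(6*t) - 2*t^2*e^(3*t) + t^2)
d^3K/dt^3 = (27*t^3*e^(6*t) + 27*t^3*e^(3*t) - 2*e^(9*t) + 6*e^(6*t) - 6*e^(3*t) + 2)/(t^3*e^(9*t) - 3*t^3*e^(6*t) + 3*t^3*e^(3*t) - t^3)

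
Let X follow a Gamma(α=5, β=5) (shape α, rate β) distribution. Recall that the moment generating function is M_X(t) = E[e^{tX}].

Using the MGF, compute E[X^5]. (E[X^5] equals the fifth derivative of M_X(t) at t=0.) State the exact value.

M_X(t) = 3125/(5 - t)^5
dM/dt = 15625/(t^6 - 30*t^5 + 375*t^4 - 2500*t^3 + 9375*t^2 - 18750*t + 15625)
d^2M/dt^2 = -93750/(t^7 - 35*t^6 + 525*t^5 - 4375*t^4 + 21875*t^3 - 65625*t^2 + 109375*t - 78125)
d^3M/dt^3 = 656250/(t^8 - 40*t^7 + 700*t^6 - 7000*t^5 + 43750*t^4 - 175000*t^3 + 437500*t^2 - 625000*t + 390625)
d^4M/dt^4 = -5250000/(t^9 - 45*t^8 + 900*t^7 - 10500*t^6 + 78750*t^5 - 393750*t^4 + 1312500*t^3 - 2812500*t^2 + 3515625*t - 1953125)
d^5M/dt^5 = 47250000/(t^10 - 50*t^9 + 1125*t^8 - 15000*t^7 + 131250*t^6 - 787500*t^5 + 3281250*t^4 - 9375000*t^3 + 17578125*t^2 - 19531250*t + 9765625)

E[X^5] = d^5M/dt^5 |_{t=0} = 3024/625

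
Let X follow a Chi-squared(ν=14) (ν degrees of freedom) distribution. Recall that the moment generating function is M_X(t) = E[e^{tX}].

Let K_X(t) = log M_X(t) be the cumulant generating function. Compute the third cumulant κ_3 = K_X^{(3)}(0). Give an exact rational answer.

M_X(t) = (1 - 2*t)^(-7)
K_X(t) = log M_X(t) = -7*log(1 - 2*t)
K′(t) = -14/(2*t - 1)
K′′(t) = 28/(4*t^2 - 4*t + 1)
K′′′(t) = -112/(8*t^3 - 12*t^2 + 6*t - 1)

κ_3 = K′′′(0) = 112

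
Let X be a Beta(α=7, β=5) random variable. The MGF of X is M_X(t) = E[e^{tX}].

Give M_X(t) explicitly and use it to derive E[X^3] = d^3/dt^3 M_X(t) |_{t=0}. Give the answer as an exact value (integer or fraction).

M_X(t) = ₁F₁(7; 12; t)
M′(t) = 7*₁F₁(8; 13; t)/12
M′′(t) = 14*₁F₁(9; 14; t)/39
M′′′(t) = 3*₁F₁(10; 15; t)/13

E[X^3] = M′′′(0) = 3/13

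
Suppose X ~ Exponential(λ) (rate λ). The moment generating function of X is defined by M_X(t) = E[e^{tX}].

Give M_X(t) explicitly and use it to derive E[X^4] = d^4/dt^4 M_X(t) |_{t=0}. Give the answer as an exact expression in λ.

M_X(t) = λ/(λ - t)
D^4[M](t) = -24*λ/(-λ^5 + 5*λ^4*t - 10*λ^3*t^2 + 10*λ^2*t^3 - 5*λ*t^4 + t^5)

E[X^4] = D^4[M](0) = 24/λ^4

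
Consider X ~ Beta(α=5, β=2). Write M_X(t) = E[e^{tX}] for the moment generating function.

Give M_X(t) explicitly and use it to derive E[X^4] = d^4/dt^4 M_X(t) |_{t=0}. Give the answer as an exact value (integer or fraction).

M_X(t) = ₁F₁(5; 7; t)
M^(4)(t) = ₁F₁(9; 11; t)/3

E[X^4] = M^(4)(0) = 1/3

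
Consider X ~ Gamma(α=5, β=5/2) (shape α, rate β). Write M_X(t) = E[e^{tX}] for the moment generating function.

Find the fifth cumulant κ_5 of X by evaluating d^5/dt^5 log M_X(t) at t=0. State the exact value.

M_X(t) = 3125/(32*(5/2 - t)^5)
K_X(t) = log M_X(t) = -5*log(5/2 - t) - 5*log(2) + 5*log(5)
dK/dt = -10/(2*t - 5)
d^2K/dt^2 = 20/(4*t^2 - 20*t + 25)
d^3K/dt^3 = -80/(8*t^3 - 60*t^2 + 150*t - 125)
d^4K/dt^4 = 480/(16*t^4 - 160*t^3 + 600*t^2 - 1000*t + 625)
d^5K/dt^5 = -3840/(32*t^5 - 400*t^4 + 2000*t^3 - 5000*t^2 + 6250*t - 3125)

κ_5 = d^5K/dt^5 |_{t=0} = 768/625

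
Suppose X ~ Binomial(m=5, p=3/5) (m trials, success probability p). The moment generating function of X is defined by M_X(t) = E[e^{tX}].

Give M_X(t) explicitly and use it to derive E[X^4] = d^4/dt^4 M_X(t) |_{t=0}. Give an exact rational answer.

M_X(t) = (3*e^(t)/5 + 2/5)^5
M^(4)(t) = 243*e^(5*t)/5 + 41472*e^(4*t)/625 + 17496*e^(3*t)/625 + 2304*e^(2*t)/625 + 48*e^(t)/625

E[X^4] = M^(4)(0) = 18339/125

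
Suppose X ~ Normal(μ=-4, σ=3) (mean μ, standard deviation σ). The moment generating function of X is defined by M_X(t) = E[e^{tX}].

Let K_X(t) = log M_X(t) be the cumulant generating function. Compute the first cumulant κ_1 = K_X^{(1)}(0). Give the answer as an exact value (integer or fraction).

M_X(t) = e^(9*t^2/2 - 4*t)
K_X(t) = log M_X(t) = 9*t^2/2 - 4*t
D[K](t) = 9*t - 4

κ_1 = D[K](0) = -4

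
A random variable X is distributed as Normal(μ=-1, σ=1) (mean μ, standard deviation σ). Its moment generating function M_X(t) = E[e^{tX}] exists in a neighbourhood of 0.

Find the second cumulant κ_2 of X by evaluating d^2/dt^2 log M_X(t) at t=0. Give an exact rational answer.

κ_2 = K′′(0) = 1

M_X(t) = e^(t^2/2 - t)
K_X(t) = log M_X(t) = t^2/2 - t
K′(t) = t - 1
K′′(t) = 1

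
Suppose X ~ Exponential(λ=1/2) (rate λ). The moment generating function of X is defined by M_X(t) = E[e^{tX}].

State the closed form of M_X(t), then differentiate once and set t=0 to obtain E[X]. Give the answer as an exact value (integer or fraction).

M_X(t) = 1/(2*(1/2 - t))
dM/dt = 2/(4*t^2 - 4*t + 1)

E[X] = dM/dt |_{t=0} = 2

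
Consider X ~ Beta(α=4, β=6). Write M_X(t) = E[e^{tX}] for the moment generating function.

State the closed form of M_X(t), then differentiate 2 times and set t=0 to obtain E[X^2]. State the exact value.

M_X(t) = ₁F₁(4; 10; t)
M′(t) = 2*₁F₁(5; 11; t)/5
M′′(t) = 2*₁F₁(6; 12; t)/11

E[X^2] = M′′(0) = 2/11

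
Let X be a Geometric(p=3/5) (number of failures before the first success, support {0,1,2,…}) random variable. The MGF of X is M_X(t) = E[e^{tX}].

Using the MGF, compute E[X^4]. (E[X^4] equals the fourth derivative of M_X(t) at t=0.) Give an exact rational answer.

E[X^4] = D^4[M](0) = 602/27

M_X(t) = 3/(5*(1 - 2*e^(t)/5))
D^4[M](t) = (-48*e^(4*t) - 1320*e^(3*t) - 3300*e^(2*t) - 750*e^(t))/(32*e^(5*t) - 400*e^(4*t) + 2000*e^(3*t) - 5000*e^(2*t) + 6250*e^(t) - 3125)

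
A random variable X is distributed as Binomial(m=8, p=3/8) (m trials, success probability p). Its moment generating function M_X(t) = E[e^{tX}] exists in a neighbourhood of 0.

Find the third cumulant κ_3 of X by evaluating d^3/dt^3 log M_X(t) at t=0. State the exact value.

κ_3 = K′′′(0) = 15/32

M_X(t) = (3*e^(t)/8 + 5/8)^8
K_X(t) = log M_X(t) = 8*log(3*e^(t)/8 + 5/8)
K′(t) = 24*e^(t)/(3*e^(t) + 5)
K′′(t) = 120*e^(t)/(9*e^(2*t) + 30*e^(t) + 25)
K′′′(t) = (-360*e^(2*t) + 600*e^(t))/(27*e^(3*t) + 135*e^(2*t) + 225*e^(t) + 125)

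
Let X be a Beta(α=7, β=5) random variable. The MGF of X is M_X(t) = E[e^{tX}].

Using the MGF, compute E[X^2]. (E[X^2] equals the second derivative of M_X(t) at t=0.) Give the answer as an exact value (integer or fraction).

E[X^2] = M′′(0) = 14/39

M_X(t) = ₁F₁(7; 12; t)
M′(t) = 7*₁F₁(8; 13; t)/12
M′′(t) = 14*₁F₁(9; 14; t)/39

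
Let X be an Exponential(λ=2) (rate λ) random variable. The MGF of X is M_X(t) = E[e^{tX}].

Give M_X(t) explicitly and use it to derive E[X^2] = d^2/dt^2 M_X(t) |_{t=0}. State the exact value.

E[X^2] = M′′(0) = 1/2

M_X(t) = 2/(2 - t)
M′(t) = 2/(t^2 - 4*t + 4)
M′′(t) = -4/(t^3 - 6*t^2 + 12*t - 8)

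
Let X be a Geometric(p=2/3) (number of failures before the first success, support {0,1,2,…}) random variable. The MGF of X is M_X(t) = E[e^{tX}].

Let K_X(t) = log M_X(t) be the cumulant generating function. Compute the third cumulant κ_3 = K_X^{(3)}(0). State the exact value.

κ_3 = D^3[K](0) = 3/2

M_X(t) = 2/(3*(1 - e^(t)/3))
K_X(t) = log M_X(t) = -log(1 - e^(t)/3) - log(3) + log(2)
D^3[K](t) = (-3*e^(2*t) - 9*e^(t))/(e^(3*t) - 9*e^(2*t) + 27*e^(t) - 27)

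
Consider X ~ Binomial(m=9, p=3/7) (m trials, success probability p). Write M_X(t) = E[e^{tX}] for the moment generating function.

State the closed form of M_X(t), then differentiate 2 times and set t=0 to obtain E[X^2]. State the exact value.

E[X^2] = d^2M/dt^2 |_{t=0} = 837/49

M_X(t) = (3*e^(t)/7 + 4/7)^9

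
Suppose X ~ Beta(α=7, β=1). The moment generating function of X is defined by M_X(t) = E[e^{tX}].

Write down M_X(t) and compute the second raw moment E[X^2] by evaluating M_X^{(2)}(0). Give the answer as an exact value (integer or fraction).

E[X^2] = M^(2)(0) = 7/9

M_X(t) = ₁F₁(7; 8; t)
M^(2)(t) = 7*₁F₁(9; 10; t)/9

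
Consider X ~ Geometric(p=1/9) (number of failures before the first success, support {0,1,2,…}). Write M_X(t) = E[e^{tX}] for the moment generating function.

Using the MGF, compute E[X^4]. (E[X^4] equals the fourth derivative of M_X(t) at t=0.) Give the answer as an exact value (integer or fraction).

E[X^4] = M^(4)(0) = 117640

M_X(t) = 1/(9*(1 - 8*e^(t)/9))
M^(4)(t) = (-4096*e^(4*t) - 50688*e^(3*t) - 57024*e^(2*t) - 5832*e^(t))/(32768*e^(5*t) - 184320*e^(4*t) + 414720*e^(3*t) - 466560*e^(2*t) + 262440*e^(t) - 59049)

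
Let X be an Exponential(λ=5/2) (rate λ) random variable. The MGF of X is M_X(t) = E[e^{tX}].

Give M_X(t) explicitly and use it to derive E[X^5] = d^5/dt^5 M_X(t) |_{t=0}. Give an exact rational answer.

M_X(t) = 5/(2*(5/2 - t))
M^(5)(t) = 19200/(64*t^6 - 960*t^5 + 6000*t^4 - 20000*t^3 + 37500*t^2 - 37500*t + 15625)

E[X^5] = M^(5)(0) = 768/625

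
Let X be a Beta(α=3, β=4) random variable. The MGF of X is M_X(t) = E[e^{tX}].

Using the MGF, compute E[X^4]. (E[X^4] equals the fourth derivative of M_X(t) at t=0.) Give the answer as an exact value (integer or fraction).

M_X(t) = ₁F₁(3; 7; t)
M′(t) = 3*₁F₁(4; 8; t)/7
M′′(t) = 3*₁F₁(5; 9; t)/14
M′′′(t) = 5*₁F₁(6; 10; t)/42
M′′′′(t) = ₁F₁(7; 11; t)/14

E[X^4] = M′′′′(0) = 1/14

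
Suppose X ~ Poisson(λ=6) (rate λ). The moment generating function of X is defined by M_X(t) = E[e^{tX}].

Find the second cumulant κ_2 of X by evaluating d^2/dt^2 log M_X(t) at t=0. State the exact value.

κ_2 = K^(2)(0) = 6

M_X(t) = e^(6*e^(t) - 6)
K_X(t) = log M_X(t) = 6*e^(t) - 6
K^(2)(t) = 6*e^(t)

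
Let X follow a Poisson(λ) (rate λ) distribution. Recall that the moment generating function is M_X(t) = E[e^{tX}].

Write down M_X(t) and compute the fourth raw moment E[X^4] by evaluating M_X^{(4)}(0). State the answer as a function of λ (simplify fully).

E[X^4] = D^4[M](0) = λ*(λ^3 + 6*λ^2 + 7*λ + 1)

M_X(t) = e^(λ*(e^(t) - 1))
D^4[M](t) = (λ^4*e^(4*t)*e^(λ*e^(t)) + 6*λ^3*e^(3*t)*e^(λ*e^(t)) + 7*λ^2*e^(2*t)*e^(λ*e^(t)) + λ*e^(t)*e^(λ*e^(t)))*e^(-λ)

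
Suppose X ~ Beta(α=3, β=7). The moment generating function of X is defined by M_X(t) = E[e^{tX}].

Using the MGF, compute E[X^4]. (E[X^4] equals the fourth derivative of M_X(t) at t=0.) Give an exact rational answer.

E[X^4] = M′′′′(0) = 3/143

M_X(t) = ₁F₁(3; 10; t)
M′(t) = 3*₁F₁(4; 11; t)/10
M′′(t) = 6*₁F₁(5; 12; t)/55
M′′′(t) = ₁F₁(6; 13; t)/22
M′′′′(t) = 3*₁F₁(7; 14; t)/143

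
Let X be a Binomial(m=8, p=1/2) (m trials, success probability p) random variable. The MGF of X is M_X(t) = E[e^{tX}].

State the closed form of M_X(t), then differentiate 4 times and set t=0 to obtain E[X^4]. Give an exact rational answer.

M_X(t) = (e^(t)/2 + 1/2)^8
dM/dt = e^(8*t)/32 + 7*e^(7*t)/32 + 21*e^(6*t)/32 + 35*e^(5*t)/32 + 35*e^(4*t)/32 + 21*e^(3*t)/32 + 7*e^(2*t)/32 + e^(t)/32
d^2M/dt^2 = e^(8*t)/4 + 49*e^(7*t)/32 + 63*e^(6*t)/16 + 175*e^(5*t)/32 + 35*e^(4*t)/8 + 63*e^(3*t)/32 + 7*e^(2*t)/16 + e^(t)/32
d^3M/dt^3 = 2*e^(8*t) + 343*e^(7*t)/32 + 189*e^(6*t)/8 + 875*e^(5*t)/32 + 35*e^(4*t)/2 + 189*e^(3*t)/32 + 7*e^(2*t)/8 + e^(t)/32
d^4M/dt^4 = 16*e^(8*t) + 2401*e^(7*t)/32 + 567*e^(6*t)/4 + 4375*e^(5*t)/32 + 70*e^(4*t) + 567*e^(3*t)/32 + 7*e^(2*t)/4 + e^(t)/32

E[X^4] = d^4M/dt^4 |_{t=0} = 459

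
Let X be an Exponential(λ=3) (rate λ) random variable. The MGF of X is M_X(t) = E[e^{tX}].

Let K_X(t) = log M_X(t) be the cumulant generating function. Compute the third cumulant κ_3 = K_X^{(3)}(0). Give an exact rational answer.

κ_3 = K^(3)(0) = 2/27

M_X(t) = 3/(3 - t)
K_X(t) = log M_X(t) = -log(3 - t) + log(3)
K^(3)(t) = -2/(t^3 - 9*t^2 + 27*t - 27)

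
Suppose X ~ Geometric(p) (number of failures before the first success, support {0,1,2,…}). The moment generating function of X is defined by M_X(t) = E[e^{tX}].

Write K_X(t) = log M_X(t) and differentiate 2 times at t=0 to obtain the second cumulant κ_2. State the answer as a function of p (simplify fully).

M_X(t) = p/(-(1 - p)*e^(t) + 1)
K_X(t) = log M_X(t) = log(p) - log(-(1 - p)*e^(t) + 1)
D^2[K](t) = (-p*e^(t) + e^(t))/(p^2*e^(2*t) - 2*p*e^(2*t) + 2*p*e^(t) + e^(2*t) - 2*e^(t) + 1)

κ_2 = D^2[K](0) = (1 - p)/p^2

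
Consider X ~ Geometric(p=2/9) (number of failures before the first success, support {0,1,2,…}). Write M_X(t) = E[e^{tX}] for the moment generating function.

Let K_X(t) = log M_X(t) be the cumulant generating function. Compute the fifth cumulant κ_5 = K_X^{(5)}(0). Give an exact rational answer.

M_X(t) = 2/(9*(1 - 7*e^(t)/9))
K_X(t) = log M_X(t) = -log(1 - 7*e^(t)/9) - 2*log(3) + log(2)
K^(5)(t) = (-21609*e^(4*t) - 305613*e^(3*t) - 392931*e^(2*t) - 45927*e^(t))/(16807*e^(5*t) - 108045*e^(4*t) + 277830*e^(3*t) - 357210*e^(2*t) + 229635*e^(t) - 59049)

κ_5 = K^(5)(0) = 23940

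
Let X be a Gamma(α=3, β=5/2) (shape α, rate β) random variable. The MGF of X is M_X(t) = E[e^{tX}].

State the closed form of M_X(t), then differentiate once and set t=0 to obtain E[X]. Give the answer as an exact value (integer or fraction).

E[X] = D[M](0) = 6/5

M_X(t) = 125/(8*(5/2 - t)^3)
D[M](t) = 750/(16*t^4 - 160*t^3 + 600*t^2 - 1000*t + 625)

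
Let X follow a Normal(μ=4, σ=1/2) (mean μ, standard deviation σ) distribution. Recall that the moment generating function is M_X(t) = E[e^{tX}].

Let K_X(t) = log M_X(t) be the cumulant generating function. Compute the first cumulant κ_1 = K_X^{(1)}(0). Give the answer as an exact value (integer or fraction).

M_X(t) = e^(t^2/8 + 4*t)
K_X(t) = log M_X(t) = t^2/8 + 4*t
dK/dt = t/4 + 4

κ_1 = dK/dt |_{t=0} = 4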